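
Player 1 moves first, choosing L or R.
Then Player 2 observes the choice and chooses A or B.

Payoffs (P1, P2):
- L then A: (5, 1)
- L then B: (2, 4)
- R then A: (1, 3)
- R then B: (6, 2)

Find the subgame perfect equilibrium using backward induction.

P1 plays L, P2 plays B after L and A after R; Payoff (2, 4)

Work:
Backward induction:
After L: P2 chooses B → P1 gets 2
After R: P2 chooses A → P1 gets 1
P1 chooses L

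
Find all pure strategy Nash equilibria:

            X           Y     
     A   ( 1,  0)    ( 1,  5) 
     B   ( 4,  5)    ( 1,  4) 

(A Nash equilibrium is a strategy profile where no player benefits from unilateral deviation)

Nash equilibrium: (A, Y), (B, X)

Work:
Best responses:
  P1 vs X: payoffs [1, 4] → best response B (payoff 4)
  P1 vs Y: payoffs [1, 1] → best response A/B (payoff 1)
  P2 vs A: payoffs [0, 5] → best response Y (payoff 5)
  P2 vs B: payoffs [5, 4] → best response X (payoff 5)
Mutual best responses: (A,Y), (B,X) → Nash equilibria.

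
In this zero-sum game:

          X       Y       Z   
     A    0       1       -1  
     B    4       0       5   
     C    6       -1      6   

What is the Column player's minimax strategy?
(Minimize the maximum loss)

Column should play Y, value = 1

Work:
Column player minimizes Row's maximum payoff:
Column X: max payoff to Row = 6
Column Y: max payoff to Row = 1
Column Z: max payoff to Row = 6
Minimum is 1, achieved by column Y.
Minimax strategy: Y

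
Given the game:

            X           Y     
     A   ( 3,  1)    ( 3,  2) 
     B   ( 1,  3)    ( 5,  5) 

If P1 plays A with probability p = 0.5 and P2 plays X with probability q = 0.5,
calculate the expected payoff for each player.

E[P1] = 3.0, E[P2] = 2.75

Work:
E[P1] = p·q·π₁(A,X) + p·(1-q)·π₁(A,Y) + (1-p)·q·π₁(B,X) + (1-p)·(1-q)·π₁(B,Y)
= 0.5·0.5·3 + 0.5·0.5·3 + 0.5·0.5·1 + 0.5·0.5·5
= 3.0

E[P2] = 2.75 (similar calculation)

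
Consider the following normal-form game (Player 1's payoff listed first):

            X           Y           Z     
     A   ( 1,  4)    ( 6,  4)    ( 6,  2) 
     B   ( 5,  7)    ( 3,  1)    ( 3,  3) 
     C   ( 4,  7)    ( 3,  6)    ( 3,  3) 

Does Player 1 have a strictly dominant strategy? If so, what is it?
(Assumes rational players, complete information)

No strictly dominant strategy exists for Player 1

Work:
A strategy strictly dominates another if it gives a strictly higher payoff against every opponent action. Compare each pair of P1's strategies column-by-column:
  A vs B: [1 vs 5, 6 vs 3, 6 vs 3] → A does not strictly dominate B (column X: 1 ≤ 5)
  A vs C: [1 vs 4, 6 vs 3, 6 vs 3] → A does not strictly dominate C (column X: 1 ≤ 4)
  B vs A: [5 vs 1, 3 vs 6, 3 vs 6] → B does not strictly dominate A (column Y: 3 ≤ 6)
  B vs C: [5 vs 4, 3 vs 3, 3 vs 3] → B does not strictly dominate C (column Y: 3 ≤ 3)
  C vs A: [4 vs 1, 3 vs 6, 3 vs 6] → C does not strictly dominate A (column Y: 3 ≤ 6)
  C vs B: [4 vs 5, 3 vs 3, 3 vs 3] → C does not strictly dominate B (column X: 4 ≤ 5)
No single strategy strictly dominates all others → no strictly dominant strategy.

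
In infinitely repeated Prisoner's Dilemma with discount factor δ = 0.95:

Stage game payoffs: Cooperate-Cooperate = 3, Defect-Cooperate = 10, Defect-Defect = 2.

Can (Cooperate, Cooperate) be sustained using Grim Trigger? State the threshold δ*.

δ* = 0.875; since δ = 0.95 ≥ 0.875, cooperation can be sustained

Work:
For Grim Trigger:
Cooperate forever: 3/(1-δ)
Defect then punished: 10 + 2·δ/(1-δ)
Need: 3/(1-δ) ≥ 10 + 2·δ/(1-δ)
Solving: δ ≥ (T-R)/(T-P) = (10-3)/(10-2) = 0.875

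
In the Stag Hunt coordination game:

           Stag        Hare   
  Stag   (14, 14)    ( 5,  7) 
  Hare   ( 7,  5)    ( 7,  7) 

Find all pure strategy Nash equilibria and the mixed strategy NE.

Pure NE: (Stag, Stag) and (Hare, Hare); Mixed NE: p = 0.2222, q = 0.2222

Work:
Check pure NE:
(Stag, Stag): (14, 14) - no unilateral deviation beneficial
(Hare, Hare): (7, 7) - no unilateral deviation beneficial
Mixed NE: P1 plays Stag with p = 0.2222, P2 plays Stag with q = 0.2222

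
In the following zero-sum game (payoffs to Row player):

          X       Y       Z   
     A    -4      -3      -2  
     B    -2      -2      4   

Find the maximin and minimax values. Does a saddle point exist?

Maximin = -2, Minimax = -2, Saddle: True

Work:
Row minimums: [-4, -2] → maximin = -2
Column maximums: [-2, -2, 4] → minimax = -2
Saddle point exists! Game value = -2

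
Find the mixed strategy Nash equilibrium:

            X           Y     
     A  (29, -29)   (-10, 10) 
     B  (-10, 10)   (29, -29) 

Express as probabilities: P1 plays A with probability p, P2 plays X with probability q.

p = 0.5, q = 0.5

Work:
Find probabilities that make opponent indifferent:
P2 chooses q to make P1 indifferent between A and B
P1 chooses p to make P2 indifferent between X and Y
Mixed NE: P1 plays (A: 0.5, B: 0.5), P2 plays (X: 0.5, Y: 0.5)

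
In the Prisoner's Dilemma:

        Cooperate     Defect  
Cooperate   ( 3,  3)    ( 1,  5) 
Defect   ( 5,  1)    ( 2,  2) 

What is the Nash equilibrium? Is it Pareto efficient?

(Defect, Defect) is NE; not Pareto efficient

Work:
Defect dominates Cooperate for both players:
If P2 cooperates: Defect (5) > Cooperate (3)
If P2 defects: Defect (2) > Cooperate (1)
NE: (Defect, Defect) with payoff (2, 2)
But (Cooperate, Cooperate) = (3, 3) Pareto dominates (2, 2)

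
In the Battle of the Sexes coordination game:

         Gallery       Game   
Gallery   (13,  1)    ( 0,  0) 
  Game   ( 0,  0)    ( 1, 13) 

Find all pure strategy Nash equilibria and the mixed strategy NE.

Pure NE: (Gallery, Gallery) and (Game, Game); Mixed NE: p = 0.9286, q = 0.0714

Work:
Check pure NE:
(Gallery, Gallery): (13, 1) - no unilateral deviation beneficial
(Game, Game): (1, 13) - no unilateral deviation beneficial
Mixed NE: P1 plays Gallery with p = 0.9286, P2 plays Gallery with q = 0.0714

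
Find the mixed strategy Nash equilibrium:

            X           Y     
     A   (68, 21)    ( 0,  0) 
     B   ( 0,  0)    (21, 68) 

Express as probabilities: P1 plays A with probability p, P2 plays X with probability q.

p = 0.764, q = 0.236

Work:
Find probabilities that make opponent indifferent:
P2 chooses q to make P1 indifferent between A and B
P1 chooses p to make P2 indifferent between X and Y
Mixed NE: P1 plays (A: 0.764, B: 0.236), P2 plays (X: 0.236, Y: 0.764)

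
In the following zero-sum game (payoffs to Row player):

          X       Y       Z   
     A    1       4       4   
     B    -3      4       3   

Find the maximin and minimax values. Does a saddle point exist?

Maximin = 1, Minimax = 1, Saddle: True

Work:
Row minimums: [1, -3] → maximin = 1
Column maximums: [1, 4, 4] → minimax = 1
Saddle point exists! Game value = 1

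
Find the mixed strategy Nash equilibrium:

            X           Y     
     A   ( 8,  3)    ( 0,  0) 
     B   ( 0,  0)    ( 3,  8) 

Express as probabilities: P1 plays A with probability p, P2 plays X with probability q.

p = 0.7273, q = 0.2727

Work:
Find probabilities that make opponent indifferent:
P2 chooses q to make P1 indifferent between A and B
P1 chooses p to make P2 indifferent between X and Y
Mixed NE: P1 plays (A: 0.7273, B: 0.2727), P2 plays (X: 0.2727, Y: 0.7273)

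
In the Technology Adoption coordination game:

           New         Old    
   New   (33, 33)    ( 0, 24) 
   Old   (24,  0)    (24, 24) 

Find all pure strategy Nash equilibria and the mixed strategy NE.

Pure NE: (New, New) and (Old, Old); Mixed NE: p = 0.7273, q = 0.7273

Work:
Check pure NE:
(New, New): (33, 33) - no unilateral deviation beneficial
(Old, Old): (24, 24) - no unilateral deviation beneficial
Mixed NE: P1 plays New with p = 0.7273, P2 plays New with q = 0.7273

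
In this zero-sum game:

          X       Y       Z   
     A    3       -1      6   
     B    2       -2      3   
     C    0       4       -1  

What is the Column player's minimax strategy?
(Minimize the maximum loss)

Column should play X, value = 3

Work:
Column player minimizes Row's maximum payoff:
Column X: max payoff to Row = 3
Column Y: max payoff to Row = 4
Column Z: max payoff to Row = 6
Minimum is 3, achieved by column X.
Minimax strategy: X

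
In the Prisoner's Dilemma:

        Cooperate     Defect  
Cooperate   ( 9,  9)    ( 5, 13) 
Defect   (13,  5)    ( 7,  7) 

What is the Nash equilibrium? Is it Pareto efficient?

(Defect, Defect) is NE; not Pareto efficient

Work:
Defect dominates Cooperate for both players:
If P2 cooperates: Defect (13) > Cooperate (9)
If P2 defects: Defect (7) > Cooperate (5)
NE: (Defect, Defect) with payoff (7, 7)
But (Cooperate, Cooperate) = (9, 9) Pareto dominates (7, 7)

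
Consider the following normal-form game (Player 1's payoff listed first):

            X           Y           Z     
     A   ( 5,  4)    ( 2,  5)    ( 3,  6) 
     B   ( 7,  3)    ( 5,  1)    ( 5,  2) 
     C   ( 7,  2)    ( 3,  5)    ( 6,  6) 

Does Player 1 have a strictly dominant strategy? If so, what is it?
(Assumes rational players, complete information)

No strictly dominant strategy exists for Player 1

Work:
A strategy strictly dominates another if it gives a strictly higher payoff against every opponent action. Compare each pair of P1's strategies column-by-column:
  A vs B: [5 vs 7, 2 vs 5, 3 vs 5] → A does not strictly dominate B (column X: 5 ≤ 7)
  A vs C: [5 vs 7, 2 vs 3, 3 vs 6] → A does not strictly dominate C (column X: 5 ≤ 7)
  B vs A: [7 vs 5, 5 vs 2, 5 vs 3] → B strictly dominates A
  B vs C: [7 vs 7, 5 vs 3, 5 vs 6] → B does not strictly dominate C (column X: 7 ≤ 7)
  C vs A: [7 vs 5, 3 vs 2, 6 vs 3] → C strictly dominates A
  C vs B: [7 vs 7, 3 vs 5, 6 vs 5] → C does not strictly dominate B (column X: 7 ≤ 7)
No single strategy strictly dominates all others → no strictly dominant strategy.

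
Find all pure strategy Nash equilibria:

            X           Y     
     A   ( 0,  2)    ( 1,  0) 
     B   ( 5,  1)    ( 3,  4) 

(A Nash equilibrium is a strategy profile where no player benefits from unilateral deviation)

Nash equilibrium: (B, Y)

Work:
Best responses:
  P1 vs X: payoffs [0, 5] → best response B (payoff 5)
  P1 vs Y: payoffs [1, 3] → best response B (payoff 3)
  P2 vs A: payoffs [2, 0] → best response X (payoff 2)
  P2 vs B: payoffs [1, 4] → best response Y (payoff 4)
Mutual best responses: (B,Y) → Nash equilibria.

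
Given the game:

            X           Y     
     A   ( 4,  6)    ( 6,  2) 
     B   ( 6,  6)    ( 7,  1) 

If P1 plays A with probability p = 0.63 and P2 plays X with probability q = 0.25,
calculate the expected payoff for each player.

E[P1] = 5.9625, E[P2] = 2.7225

Work:
E[P1] = p·q·π₁(A,X) + p·(1-q)·π₁(A,Y) + (1-p)·q·π₁(B,X) + (1-p)·(1-q)·π₁(B,Y)
= 0.63·0.25·4 + 0.63·0.75·6 + 0.37·0.25·6 + 0.37·0.75·7
= 5.9625

E[P2] = 2.7225 (similar calculation)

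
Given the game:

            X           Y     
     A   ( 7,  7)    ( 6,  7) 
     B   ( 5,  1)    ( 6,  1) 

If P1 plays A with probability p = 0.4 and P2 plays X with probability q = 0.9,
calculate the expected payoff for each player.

E[P1] = 5.82, E[P2] = 3.4

Work:
E[P1] = p·q·π₁(A,X) + p·(1-q)·π₁(A,Y) + (1-p)·q·π₁(B,X) + (1-p)·(1-q)·π₁(B,Y)
= 0.4·0.9·7 + 0.4·0.1·6 + 0.6·0.9·5 + 0.6·0.1·6
= 5.82

E[P2] = 3.4 (similar calculation)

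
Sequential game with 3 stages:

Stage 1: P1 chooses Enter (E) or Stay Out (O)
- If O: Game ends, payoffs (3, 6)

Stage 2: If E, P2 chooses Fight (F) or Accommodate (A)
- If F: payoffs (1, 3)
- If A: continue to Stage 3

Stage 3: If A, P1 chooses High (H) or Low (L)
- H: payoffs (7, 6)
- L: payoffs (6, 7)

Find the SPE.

SPE: (E, A, H); Outcome (7, 6)

Work:
Stage 3: P1 chooses H (7 vs 6)
Stage 2: P2: F->3, A->6 (anticipating H). Choose A
Stage 1: P1: O->3, E->7 (anticipating A, H). Choose E
SPE path: E -> A -> H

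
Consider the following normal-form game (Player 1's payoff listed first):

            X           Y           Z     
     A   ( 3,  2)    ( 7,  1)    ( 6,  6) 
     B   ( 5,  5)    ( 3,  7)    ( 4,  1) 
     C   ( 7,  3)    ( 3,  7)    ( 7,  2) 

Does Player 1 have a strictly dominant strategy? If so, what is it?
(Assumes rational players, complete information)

No strictly dominant strategy exists for Player 1

Work:
A strategy strictly dominates another if it gives a strictly higher payoff against every opponent action. Compare each pair of P1's strategies column-by-column:
  A vs B: [3 vs 5, 7 vs 3, 6 vs 4] → A does not strictly dominate B (column X: 3 ≤ 5)
  A vs C: [3 vs 7, 7 vs 3, 6 vs 7] → A does not strictly dominate C (column X: 3 ≤ 7)
  B vs A: [5 vs 3, 3 vs 7, 4 vs 6] → B does not strictly dominate A (column Y: 3 ≤ 7)
  B vs C: [5 vs 7, 3 vs 3, 4 vs 7] → B does not strictly dominate C (column X: 5 ≤ 7)
  C vs A: [7 vs 3, 3 vs 7, 7 vs 6] → C does not strictly dominate A (column Y: 3 ≤ 7)
  C vs B: [7 vs 5, 3 vs 3, 7 vs 4] → C does not strictly dominate B (column Y: 3 ≤ 3)
No single strategy strictly dominates all others → no strictly dominant strategy.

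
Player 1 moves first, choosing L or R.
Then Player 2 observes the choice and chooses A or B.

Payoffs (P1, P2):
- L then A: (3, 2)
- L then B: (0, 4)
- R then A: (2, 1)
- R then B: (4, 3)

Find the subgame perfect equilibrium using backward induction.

P1 plays R, P2 plays B after L and B after R; Payoff (4, 3)

Work:
Backward induction:
After L: P2 chooses B → P1 gets 0
After R: P2 chooses B → P1 gets 4
P1 chooses R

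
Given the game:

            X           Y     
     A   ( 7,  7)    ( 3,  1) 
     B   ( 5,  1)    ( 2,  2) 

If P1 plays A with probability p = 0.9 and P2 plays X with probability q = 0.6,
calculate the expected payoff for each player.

E[P1] = 5.24, E[P2] = 4.28

Work:
E[P1] = p·q·π₁(A,X) + p·(1-q)·π₁(A,Y) + (1-p)·q·π₁(B,X) + (1-p)·(1-q)·π₁(B,Y)
= 0.9·0.6·7 + 0.9·0.4·3 + 0.1·0.6·5 + 0.1·0.4·2
= 5.24

E[P2] = 4.28 (similar calculation)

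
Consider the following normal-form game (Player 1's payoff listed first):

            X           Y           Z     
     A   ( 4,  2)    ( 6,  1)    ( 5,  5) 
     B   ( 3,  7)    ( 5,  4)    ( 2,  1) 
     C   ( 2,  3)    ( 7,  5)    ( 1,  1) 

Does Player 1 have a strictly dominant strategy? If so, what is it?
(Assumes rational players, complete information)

No strictly dominant strategy exists for Player 1

Work:
A strategy strictly dominates another if it gives a strictly higher payoff against every opponent action. Compare each pair of P1's strategies column-by-column:
  A vs B: [4 vs 3, 6 vs 5, 5 vs 2] → A strictly dominates B
  A vs C: [4 vs 2, 6 vs 7, 5 vs 1] → A does not strictly dominate C (column Y: 6 ≤ 7)
  B vs A: [3 vs 4, 5 vs 6, 2 vs 5] → B does not strictly dominate A (column X: 3 ≤ 4)
  B vs C: [3 vs 2, 5 vs 7, 2 vs 1] → B does not strictly dominate C (column Y: 5 ≤ 7)
  C vs A: [2 vs 4, 7 vs 6, 1 vs 5] → C does not strictly dominate A (column X: 2 ≤ 4)
  C vs B: [2 vs 3, 7 vs 5, 1 vs 2] → C does not strictly dominate B (column X: 2 ≤ 3)
No single strategy strictly dominates all others → no strictly dominant strategy.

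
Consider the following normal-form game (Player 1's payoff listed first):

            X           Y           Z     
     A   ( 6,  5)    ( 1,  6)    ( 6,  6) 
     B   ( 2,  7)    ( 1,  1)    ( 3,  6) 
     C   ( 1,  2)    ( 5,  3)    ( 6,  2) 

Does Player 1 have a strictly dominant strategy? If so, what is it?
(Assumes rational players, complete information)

No strictly dominant strategy exists for Player 1

Work:
A strategy strictly dominates another if it gives a strictly higher payoff against every opponent action. Compare each pair of P1's strategies column-by-column:
  A vs B: [6 vs 2, 1 vs 1, 6 vs 3] → A does not strictly dominate B (column Y: 1 ≤ 1)
  A vs C: [6 vs 1, 1 vs 5, 6 vs 6] → A does not strictly dominate C (column Y: 1 ≤ 5)
  B vs A: [2 vs 6, 1 vs 1, 3 vs 6] → B does not strictly dominate A (column X: 2 ≤ 6)
  B vs C: [2 vs 1, 1 vs 5, 3 vs 6] → B does not strictly dominate C (column Y: 1 ≤ 5)
  C vs A: [1 vs 6, 5 vs 1, 6 vs 6] → C does not strictly dominate A (column X: 1 ≤ 6)
  C vs B: [1 vs 2, 5 vs 1, 6 vs 3] → C does not strictly dominate B (column X: 1 ≤ 2)
No single strategy strictly dominates all others → no strictly dominant strategy.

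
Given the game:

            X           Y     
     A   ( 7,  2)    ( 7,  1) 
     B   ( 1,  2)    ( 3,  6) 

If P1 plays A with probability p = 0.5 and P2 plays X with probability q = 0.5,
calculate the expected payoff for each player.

E[P1] = 4.5, E[P2] = 2.75

Work:
E[P1] = p·q·π₁(A,X) + p·(1-q)·π₁(A,Y) + (1-p)·q·π₁(B,X) + (1-p)·(1-q)·π₁(B,Y)
= 0.5·0.5·7 + 0.5·0.5·7 + 0.5·0.5·1 + 0.5·0.5·3
= 4.5

E[P2] = 2.75 (similar calculation)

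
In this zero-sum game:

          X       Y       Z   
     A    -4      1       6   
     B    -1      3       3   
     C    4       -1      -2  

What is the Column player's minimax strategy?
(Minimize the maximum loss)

Column should play Y, value = 3

Work:
Column player minimizes Row's maximum payoff:
Column X: max payoff to Row = 4
Column Y: max payoff to Row = 3
Column Z: max payoff to Row = 6
Minimum is 3, achieved by column Y.
Minimax strategy: Y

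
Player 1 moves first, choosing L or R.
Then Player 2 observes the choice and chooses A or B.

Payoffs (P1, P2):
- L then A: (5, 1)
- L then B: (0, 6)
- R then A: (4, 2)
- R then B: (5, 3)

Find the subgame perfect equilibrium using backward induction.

P1 plays R, P2 plays B after L and B after R; Payoff (5, 3)

Work:
Backward induction:
After L: P2 chooses B → P1 gets 0
After R: P2 chooses B → P1 gets 5
P1 chooses R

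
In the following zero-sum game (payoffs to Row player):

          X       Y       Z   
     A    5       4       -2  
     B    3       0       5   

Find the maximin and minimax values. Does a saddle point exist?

Maximin = 0, Minimax = 4, Saddle: False

Work:
Row minimums: [-2, 0] → maximin = 0
Column maximums: [5, 4, 5] → minimax = 4
No saddle point (maximin ≠ minimax). Mixed strategy needed.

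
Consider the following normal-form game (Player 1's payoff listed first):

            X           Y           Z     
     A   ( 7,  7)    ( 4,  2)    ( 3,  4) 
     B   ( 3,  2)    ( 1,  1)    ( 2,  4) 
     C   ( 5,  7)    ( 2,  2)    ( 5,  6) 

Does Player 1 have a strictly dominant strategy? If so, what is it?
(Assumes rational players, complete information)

No strictly dominant strategy exists for Player 1

Work:
A strategy strictly dominates another if it gives a strictly higher payoff against every opponent action. Compare each pair of P1's strategies column-by-column:
  A vs B: [7 vs 3, 4 vs 1, 3 vs 2] → A strictly dominates B
  A vs C: [7 vs 5, 4 vs 2, 3 vs 5] → A does not strictly dominate C (column Z: 3 ≤ 5)
  B vs A: [3 vs 7, 1 vs 4, 2 vs 3] → B does not strictly dominate A (column X: 3 ≤ 7)
  B vs C: [3 vs 5, 1 vs 2, 2 vs 5] → B does not strictly dominate C (column X: 3 ≤ 5)
  C vs A: [5 vs 7, 2 vs 4, 5 vs 3] → C does not strictly dominate A (column X: 5 ≤ 7)
  C vs B: [5 vs 3, 2 vs 1, 5 vs 2] → C strictly dominates B
No single strategy strictly dominates all others → no strictly dominant strategy.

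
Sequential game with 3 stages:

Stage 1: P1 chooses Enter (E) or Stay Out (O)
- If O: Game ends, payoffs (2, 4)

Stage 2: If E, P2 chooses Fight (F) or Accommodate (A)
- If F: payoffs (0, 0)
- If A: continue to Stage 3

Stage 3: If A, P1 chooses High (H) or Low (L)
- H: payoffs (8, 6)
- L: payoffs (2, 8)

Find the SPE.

SPE: (E, A, H); Outcome (8, 6)

Work:
Stage 3: P1 chooses H (8 vs 2)
Stage 2: P2: F->0, A->6 (anticipating H). Choose A
Stage 1: P1: O->2, E->8 (anticipating A, H). Choose E
SPE path: E -> A -> H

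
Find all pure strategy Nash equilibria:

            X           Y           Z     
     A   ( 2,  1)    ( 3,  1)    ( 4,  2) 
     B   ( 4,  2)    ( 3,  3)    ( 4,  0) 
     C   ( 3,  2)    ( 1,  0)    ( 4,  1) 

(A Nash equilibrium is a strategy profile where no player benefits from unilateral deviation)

Nash equilibrium: (A, Z), (B, Y)

Work:
Best responses:
  P1 vs X: payoffs [2, 4, 3] → best response B (payoff 4)
  P1 vs Y: payoffs [3, 3, 1] → best response A/B (payoff 3)
  P1 vs Z: payoffs [4, 4, 4] → best response A/B/C (payoff 4)
  P2 vs A: payoffs [1, 1, 2] → best response Z (payoff 2)
  P2 vs B: payoffs [2, 3, 0] → best response Y (payoff 3)
  P2 vs C: payoffs [2, 0, 1] → best response X (payoff 2)
Mutual best responses: (A,Z), (B,Y) → Nash equilibria.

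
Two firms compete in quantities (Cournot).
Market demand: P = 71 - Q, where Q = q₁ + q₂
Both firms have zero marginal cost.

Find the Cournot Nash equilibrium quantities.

q₁* = q₂* = 23.67; P* = 23.67

Work:
Profit: π_i = P·q_i = (a - q_i - q_j)·q_i
FOC: ∂π_i/∂q_i = a - 2q_i - q_j = 0
Reaction function: q_i = (71 - q_j)/2
Symmetry: q* = 71/3 = 23.67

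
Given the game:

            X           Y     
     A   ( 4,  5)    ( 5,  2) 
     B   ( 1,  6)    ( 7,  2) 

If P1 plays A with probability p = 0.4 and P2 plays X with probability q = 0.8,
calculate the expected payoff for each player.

E[P1] = 3.0, E[P2] = 4.88

Work:
E[P1] = p·q·π₁(A,X) + p·(1-q)·π₁(A,Y) + (1-p)·q·π₁(B,X) + (1-p)·(1-q)·π₁(B,Y)
= 0.4·0.8·4 + 0.4·0.2·5 + 0.6·0.8·1 + 0.6·0.2·7
= 3.0

E[P2] = 4.88 (similar calculation)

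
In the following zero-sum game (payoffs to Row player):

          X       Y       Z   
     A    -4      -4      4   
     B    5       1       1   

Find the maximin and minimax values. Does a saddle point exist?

Maximin = 1, Minimax = 1, Saddle: True

Work:
Row minimums: [-4, 1] → maximin = 1
Column maximums: [5, 1, 4] → minimax = 1
Saddle point exists! Game value = 1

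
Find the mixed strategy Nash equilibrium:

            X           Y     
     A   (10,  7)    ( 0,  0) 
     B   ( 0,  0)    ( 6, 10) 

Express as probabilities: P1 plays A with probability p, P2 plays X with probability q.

p = 0.5882, q = 0.375

Work:
Find probabilities that make opponent indifferent:
P2 chooses q to make P1 indifferent between A and B
P1 chooses p to make P2 indifferent between X and Y
Mixed NE: P1 plays (A: 0.5882, B: 0.4118), P2 plays (X: 0.375, Y: 0.625)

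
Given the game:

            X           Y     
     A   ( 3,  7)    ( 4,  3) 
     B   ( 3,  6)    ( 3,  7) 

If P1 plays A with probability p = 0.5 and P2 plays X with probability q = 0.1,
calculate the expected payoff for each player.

E[P1] = 3.45, E[P2] = 5.15

Work:
E[P1] = p·q·π₁(A,X) + p·(1-q)·π₁(A,Y) + (1-p)·q·π₁(B,X) + (1-p)·(1-q)·π₁(B,Y)
= 0.5·0.1·3 + 0.5·0.9·4 + 0.5·0.1·3 + 0.5·0.9·3
= 3.45

E[P2] = 5.15 (similar calculation)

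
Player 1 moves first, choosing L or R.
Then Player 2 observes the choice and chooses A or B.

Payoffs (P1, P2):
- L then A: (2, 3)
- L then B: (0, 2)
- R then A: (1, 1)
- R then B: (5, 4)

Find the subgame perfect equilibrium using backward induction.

P1 plays R, P2 plays A after L and B after R; Payoff (5, 4)

Work:
Backward induction:
After L: P2 chooses A → P1 gets 2
After R: P2 chooses B → P1 gets 5
P1 chooses R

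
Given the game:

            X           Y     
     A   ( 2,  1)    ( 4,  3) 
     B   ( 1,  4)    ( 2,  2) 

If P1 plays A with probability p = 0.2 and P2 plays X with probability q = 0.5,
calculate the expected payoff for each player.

E[P1] = 1.8, E[P2] = 2.8

Work:
E[P1] = p·q·π₁(A,X) + p·(1-q)·π₁(A,Y) + (1-p)·q·π₁(B,X) + (1-p)·(1-q)·π₁(B,Y)
= 0.2·0.5·2 + 0.2·0.5·4 + 0.8·0.5·1 + 0.8·0.5·2
= 1.8

E[P2] = 2.8 (similar calculation)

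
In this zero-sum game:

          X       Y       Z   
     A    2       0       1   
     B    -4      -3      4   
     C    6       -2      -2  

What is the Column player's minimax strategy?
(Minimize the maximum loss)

Column should play Y, value = 0

Work:
Column player minimizes Row's maximum payoff:
Column X: max payoff to Row = 6
Column Y: max payoff to Row = 0
Column Z: max payoff to Row = 4
Minimum is 0, achieved by column Y.
Minimax strategy: Y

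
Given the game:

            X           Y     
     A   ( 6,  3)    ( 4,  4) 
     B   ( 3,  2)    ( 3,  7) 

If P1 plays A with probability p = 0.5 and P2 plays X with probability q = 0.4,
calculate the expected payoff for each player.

E[P1] = 3.9, E[P2] = 4.3

Work:
E[P1] = p·q·π₁(A,X) + p·(1-q)·π₁(A,Y) + (1-p)·q·π₁(B,X) + (1-p)·(1-q)·π₁(B,Y)
= 0.5·0.4·6 + 0.5·0.6·4 + 0.5·0.4·3 + 0.5·0.6·3
= 3.9

E[P2] = 4.3 (similar calculation)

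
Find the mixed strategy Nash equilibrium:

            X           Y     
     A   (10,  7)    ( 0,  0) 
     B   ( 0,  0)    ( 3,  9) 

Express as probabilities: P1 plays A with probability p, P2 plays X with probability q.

p = 0.5625, q = 0.2308

Work:
Find probabilities that make opponent indifferent:
P2 chooses q to make P1 indifferent between A and B
P1 chooses p to make P2 indifferent between X and Y
Mixed NE: P1 plays (A: 0.5625, B: 0.4375), P2 plays (X: 0.2308, Y: 0.7692)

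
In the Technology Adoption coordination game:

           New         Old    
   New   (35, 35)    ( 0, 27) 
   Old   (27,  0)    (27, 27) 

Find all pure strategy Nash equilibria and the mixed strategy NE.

Pure NE: (New, New) and (Old, Old); Mixed NE: p = 0.7714, q = 0.7714

Work:
Check pure NE:
(New, New): (35, 35) - no unilateral deviation beneficial
(Old, Old): (27, 27) - no unilateral deviation beneficial
Mixed NE: P1 plays New with p = 0.7714, P2 plays New with q = 0.7714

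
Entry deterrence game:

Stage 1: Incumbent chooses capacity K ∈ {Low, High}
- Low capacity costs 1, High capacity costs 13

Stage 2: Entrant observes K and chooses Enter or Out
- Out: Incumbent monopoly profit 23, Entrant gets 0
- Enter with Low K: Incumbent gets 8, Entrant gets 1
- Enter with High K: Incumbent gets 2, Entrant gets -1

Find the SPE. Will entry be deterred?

SPE: (High, Enter|Low, Out|High); Entry deterred. Incumbent net profit = 10

Work:
After Low K: Entrant enters (1 > 0)
After High K: Entrant stays out (-1 < 0)
Incumbent: Low → 8−1=7, High → 23−13=10
Incumbent chooses High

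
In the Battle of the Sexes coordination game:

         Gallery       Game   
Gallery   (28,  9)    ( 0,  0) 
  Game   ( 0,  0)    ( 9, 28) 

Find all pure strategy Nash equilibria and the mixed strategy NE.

Pure NE: (Gallery, Gallery) and (Game, Game); Mixed NE: p = 0.7568, q = 0.2432

Work:
Check pure NE:
(Gallery, Gallery): (28, 9) - no unilateral deviation beneficial
(Game, Game): (9, 28) - no unilateral deviation beneficial
Mixed NE: P1 plays Gallery with p = 0.7568, P2 plays Gallery with q = 0.2432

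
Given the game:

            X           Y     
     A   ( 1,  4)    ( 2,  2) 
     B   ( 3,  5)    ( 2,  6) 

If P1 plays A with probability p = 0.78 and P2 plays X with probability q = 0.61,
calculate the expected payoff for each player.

E[P1] = 1.6584, E[P2] = 3.6974

Work:
E[P1] = p·q·π₁(A,X) + p·(1-q)·π₁(A,Y) + (1-p)·q·π₁(B,X) + (1-p)·(1-q)·π₁(B,Y)
= 0.78·0.61·1 + 0.78·0.39·2 + 0.22·0.61·3 + 0.22·0.39·2
= 1.6584

E[P2] = 3.6974 (similar calculation)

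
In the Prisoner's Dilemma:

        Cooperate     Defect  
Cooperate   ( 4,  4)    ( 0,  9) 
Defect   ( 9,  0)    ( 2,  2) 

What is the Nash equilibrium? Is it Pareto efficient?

(Defect, Defect) is NE; not Pareto efficient

Work:
Defect dominates Cooperate for both players:
If P2 cooperates: Defect (9) > Cooperate (4)
If P2 defects: Defect (2) > Cooperate (0)
NE: (Defect, Defect) with payoff (2, 2)
But (Cooperate, Cooperate) = (4, 4) Pareto dominates (2, 2)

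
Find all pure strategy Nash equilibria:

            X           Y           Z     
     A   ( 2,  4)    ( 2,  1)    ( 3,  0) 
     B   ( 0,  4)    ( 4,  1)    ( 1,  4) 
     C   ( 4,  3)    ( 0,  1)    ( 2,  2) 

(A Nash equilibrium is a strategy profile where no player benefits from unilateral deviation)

Nash equilibrium: (C, X)

Work:
Best responses:
  P1 vs X: payoffs [2, 0, 4] → best response C (payoff 4)
  P1 vs Y: payoffs [2, 4, 0] → best response B (payoff 4)
  P1 vs Z: payoffs [3, 1, 2] → best response A (payoff 3)
  P2 vs A: payoffs [4, 1, 0] → best response X (payoff 4)
  P2 vs B: payoffs [4, 1, 4] → best response X/Z (payoff 4)
  P2 vs C: payoffs [3, 1, 2] → best response X (payoff 3)
Mutual best responses: (C,X) → Nash equilibria.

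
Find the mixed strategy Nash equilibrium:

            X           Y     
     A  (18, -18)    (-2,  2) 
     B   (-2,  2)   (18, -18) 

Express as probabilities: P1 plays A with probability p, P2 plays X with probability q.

p = 0.5, q = 0.5

Work:
Find probabilities that make opponent indifferent:
P2 chooses q to make P1 indifferent between A and B
P1 chooses p to make P2 indifferent between X and Y
Mixed NE: P1 plays (A: 0.5, B: 0.5), P2 plays (X: 0.5, Y: 0.5)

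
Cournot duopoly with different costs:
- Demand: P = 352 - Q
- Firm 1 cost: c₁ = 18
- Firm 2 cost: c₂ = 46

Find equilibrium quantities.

q₁* = 120.67, q₂* = 92.67

Work:
Reaction: q₁ = (352 - 18 - q₂)/2
Reaction: q₂ = (352 - 46 - q₁)/2
Solve simultaneously:
q₁* = (352 - 2×18 + 46)/3 = 120.67
q₂* = (352 - 2×46 + 18)/3 = 92.67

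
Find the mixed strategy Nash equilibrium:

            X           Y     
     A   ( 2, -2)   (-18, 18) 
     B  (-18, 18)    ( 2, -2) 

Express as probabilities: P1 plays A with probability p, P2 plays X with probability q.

p = 0.5, q = 0.5

Work:
Find probabilities that make opponent indifferent:
P2 chooses q to make P1 indifferent between A and B
P1 chooses p to make P2 indifferent between X and Y
Mixed NE: P1 plays (A: 0.5, B: 0.5), P2 plays (X: 0.5, Y: 0.5)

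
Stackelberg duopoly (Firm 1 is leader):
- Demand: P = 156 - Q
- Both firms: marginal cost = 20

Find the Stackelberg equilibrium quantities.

q₁* (leader) = 68.0, q₂* (follower) = 34.0

Work:
Follower's reaction: q₂ = (a - c - q₁)/2
Leader substitutes: π₁ = q₁·(a - q₁ - (a-c-q₁)/2 - c)
FOC: q₁* = (156 - 20)/2 = 68.00
Then: q₂* = (156 - 20 - 68.0)/2 = 34.00
Leader has first-mover advantage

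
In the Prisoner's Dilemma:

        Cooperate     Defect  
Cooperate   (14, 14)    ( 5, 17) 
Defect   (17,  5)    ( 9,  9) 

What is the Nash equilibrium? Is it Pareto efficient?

(Defect, Defect) is NE; not Pareto efficient

Work:
Defect dominates Cooperate for both players:
If P2 cooperates: Defect (17) > Cooperate (14)
If P2 defects: Defect (9) > Cooperate (5)
NE: (Defect, Defect) with payoff (9, 9)
But (Cooperate, Cooperate) = (14, 14) Pareto dominates (9, 9)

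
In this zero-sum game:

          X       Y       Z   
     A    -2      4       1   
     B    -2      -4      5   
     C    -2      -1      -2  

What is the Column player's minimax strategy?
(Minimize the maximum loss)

Column should play X, value = -2

Work:
Column player minimizes Row's maximum payoff:
Column X: max payoff to Row = -2
Column Y: max payoff to Row = 4
Column Z: max payoff to Row = 5
Minimum is -2, achieved by column X.
Minimax strategy: X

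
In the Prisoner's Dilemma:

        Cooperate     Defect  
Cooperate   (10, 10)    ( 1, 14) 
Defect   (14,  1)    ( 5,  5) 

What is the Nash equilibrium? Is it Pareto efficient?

(Defect, Defect) is NE; not Pareto efficient

Work:
Defect dominates Cooperate for both players:
If P2 cooperates: Defect (14) > Cooperate (10)
If P2 defects: Defect (5) > Cooperate (1)
NE: (Defect, Defect) with payoff (5, 5)
But (Cooperate, Cooperate) = (10, 10) Pareto dominates (5, 5)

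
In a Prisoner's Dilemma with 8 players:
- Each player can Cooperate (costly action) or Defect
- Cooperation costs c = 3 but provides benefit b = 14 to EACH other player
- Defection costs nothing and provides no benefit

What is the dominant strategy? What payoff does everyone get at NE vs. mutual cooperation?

Dominant: Defect; NE payoff = 0; Coop payoff = 95

Work:
Defect dominates (saves cost c = 3, benefit to others is external)
NE: All defect → everyone gets 0
If all cooperate: each receives (7)×14 - 3 = 95
Social dilemma: 95 > 0 but NE gives 0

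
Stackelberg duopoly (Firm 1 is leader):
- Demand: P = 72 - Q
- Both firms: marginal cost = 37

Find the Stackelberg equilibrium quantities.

q₁* (leader) = 17.5, q₂* (follower) = 8.75

Work:
Follower's reaction: q₂ = (a - c - q₁)/2
Leader substitutes: π₁ = q₁·(a - q₁ - (a-c-q₁)/2 - c)
FOC: q₁* = (72 - 37)/2 = 17.50
Then: q₂* = (72 - 37 - 17.5)/2 = 8.75
Leader has first-mover advantage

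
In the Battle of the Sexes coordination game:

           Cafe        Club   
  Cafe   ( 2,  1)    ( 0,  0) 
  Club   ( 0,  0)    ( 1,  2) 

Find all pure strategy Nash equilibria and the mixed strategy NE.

Pure NE: (Cafe, Cafe) and (Club, Club); Mixed NE: p = 0.6667, q = 0.3333

Work:
Check pure NE:
(Cafe, Cafe): (2, 1) - no unilateral deviation beneficial
(Club, Club): (1, 2) - no unilateral deviation beneficial
Mixed NE: P1 plays Cafe with p = 0.6667, P2 plays Cafe with q = 0.3333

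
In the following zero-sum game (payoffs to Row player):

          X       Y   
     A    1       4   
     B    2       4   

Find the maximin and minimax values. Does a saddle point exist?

Maximin = 2, Minimax = 2, Saddle: True

Work:
Row minimums: [1, 2] → maximin = 2
Column maximums: [2, 4] → minimax = 2
Saddle point exists! Game value = 2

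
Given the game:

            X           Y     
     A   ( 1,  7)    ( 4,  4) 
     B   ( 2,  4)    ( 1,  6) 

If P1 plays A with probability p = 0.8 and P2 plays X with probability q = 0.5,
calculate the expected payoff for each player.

E[P1] = 2.3, E[P2] = 5.4

Work:
E[P1] = p·q·π₁(A,X) + p·(1-q)·π₁(A,Y) + (1-p)·q·π₁(B,X) + (1-p)·(1-q)·π₁(B,Y)
= 0.8·0.5·1 + 0.8·0.5·4 + 0.2·0.5·2 + 0.2·0.5·1
= 2.3

E[P2] = 5.4 (similar calculation)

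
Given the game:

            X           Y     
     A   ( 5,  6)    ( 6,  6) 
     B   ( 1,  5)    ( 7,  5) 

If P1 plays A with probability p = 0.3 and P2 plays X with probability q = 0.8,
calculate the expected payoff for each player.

E[P1] = 3.1, E[P2] = 5.3

Work:
E[P1] = p·q·π₁(A,X) + p·(1-q)·π₁(A,Y) + (1-p)·q·π₁(B,X) + (1-p)·(1-q)·π₁(B,Y)
= 0.3·0.8·5 + 0.3·0.2·6 + 0.7·0.8·1 + 0.7·0.2·7
= 3.1

E[P2] = 5.3 (similar calculation)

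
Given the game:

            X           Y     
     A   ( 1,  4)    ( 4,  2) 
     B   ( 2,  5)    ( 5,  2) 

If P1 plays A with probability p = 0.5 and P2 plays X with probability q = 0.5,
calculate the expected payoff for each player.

E[P1] = 3.0, E[P2] = 3.25

Work:
E[P1] = p·q·π₁(A,X) + p·(1-q)·π₁(A,Y) + (1-p)·q·π₁(B,X) + (1-p)·(1-q)·π₁(B,Y)
= 0.5·0.5·1 + 0.5·0.5·4 + 0.5·0.5·2 + 0.5·0.5·5
= 3.0

E[P2] = 3.25 (similar calculation)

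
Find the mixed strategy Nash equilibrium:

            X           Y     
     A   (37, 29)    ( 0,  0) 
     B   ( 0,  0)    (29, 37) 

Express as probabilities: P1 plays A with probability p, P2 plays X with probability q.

p = 0.5606, q = 0.4394

Work:
Find probabilities that make opponent indifferent:
P2 chooses q to make P1 indifferent between A and B
P1 chooses p to make P2 indifferent between X and Y
Mixed NE: P1 plays (A: 0.5606, B: 0.4394), P2 plays (X: 0.4394, Y: 0.5606)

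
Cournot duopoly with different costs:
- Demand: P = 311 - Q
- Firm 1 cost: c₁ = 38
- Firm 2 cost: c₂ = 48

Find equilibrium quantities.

q₁* = 94.33, q₂* = 84.33

Work:
Reaction: q₁ = (311 - 38 - q₂)/2
Reaction: q₂ = (311 - 48 - q₁)/2
Solve simultaneously:
q₁* = (311 - 2×38 + 48)/3 = 94.33
q₂* = (311 - 2×48 + 38)/3 = 84.33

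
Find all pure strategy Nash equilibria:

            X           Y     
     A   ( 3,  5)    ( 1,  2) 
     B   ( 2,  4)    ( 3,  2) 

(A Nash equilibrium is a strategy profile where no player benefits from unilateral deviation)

Nash equilibrium: (A, X)

Work:
Best responses:
  P1 vs X: payoffs [3, 2] → best response A (payoff 3)
  P1 vs Y: payoffs [1, 3] → best response B (payoff 3)
  P2 vs A: payoffs [5, 2] → best response X (payoff 5)
  P2 vs B: payoffs [4, 2] → best response X (payoff 4)
Mutual best responses: (A,X) → Nash equilibria.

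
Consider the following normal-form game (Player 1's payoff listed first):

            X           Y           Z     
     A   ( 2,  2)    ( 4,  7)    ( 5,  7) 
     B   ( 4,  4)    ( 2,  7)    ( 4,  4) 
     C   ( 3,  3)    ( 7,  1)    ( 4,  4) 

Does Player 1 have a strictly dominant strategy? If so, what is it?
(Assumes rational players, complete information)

No strictly dominant strategy exists for Player 1

Work:
A strategy strictly dominates another if it gives a strictly higher payoff against every opponent action. Compare each pair of P1's strategies column-by-column:
  A vs B: [2 vs 4, 4 vs 2, 5 vs 4] → A does not strictly dominate B (column X: 2 ≤ 4)
  A vs C: [2 vs 3, 4 vs 7, 5 vs 4] → A does not strictly dominate C (column X: 2 ≤ 3)
  B vs A: [4 vs 2, 2 vs 4, 4 vs 5] → B does not strictly dominate A (column Y: 2 ≤ 4)
  B vs C: [4 vs 3, 2 vs 7, 4 vs 4] → B does not strictly dominate C (column Y: 2 ≤ 7)
  C vs A: [3 vs 2, 7 vs 4, 4 vs 5] → C does not strictly dominate A (column Z: 4 ≤ 5)
  C vs B: [3 vs 4, 7 vs 2, 4 vs 4] → C does not strictly dominate B (column X: 3 ≤ 4)
No single strategy strictly dominates all others → no strictly dominant strategy.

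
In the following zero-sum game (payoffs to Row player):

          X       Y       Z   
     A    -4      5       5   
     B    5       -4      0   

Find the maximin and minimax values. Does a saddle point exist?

Maximin = -4, Minimax = 5, Saddle: False

Work:
Row minimums: [-4, -4] → maximin = -4
Column maximums: [5, 5, 5] → minimax = 5
No saddle point (maximin ≠ minimax). Mixed strategy needed.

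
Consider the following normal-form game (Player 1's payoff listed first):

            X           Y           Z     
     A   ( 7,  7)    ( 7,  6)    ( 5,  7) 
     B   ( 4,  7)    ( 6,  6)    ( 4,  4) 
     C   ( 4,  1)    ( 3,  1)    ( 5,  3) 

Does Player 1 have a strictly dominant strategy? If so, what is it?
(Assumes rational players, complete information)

No strictly dominant strategy exists for Player 1

Work:
A strategy strictly dominates another if it gives a strictly higher payoff against every opponent action. Compare each pair of P1's strategies column-by-column:
  A vs B: [7 vs 4, 7 vs 6, 5 vs 4] → A strictly dominates B
  A vs C: [7 vs 4, 7 vs 3, 5 vs 5] → A does not strictly dominate C (column Z: 5 ≤ 5)
  B vs A: [4 vs 7, 6 vs 7, 4 vs 5] → B does not strictly dominate A (column X: 4 ≤ 7)
  B vs C: [4 vs 4, 6 vs 3, 4 vs 5] → B does not strictly dominate C (column X: 4 ≤ 4)
  C vs A: [4 vs 7, 3 vs 7, 5 vs 5] → C does not strictly dominate A (column X: 4 ≤ 7)
  C vs B: [4 vs 4, 3 vs 6, 5 vs 4] → C does not strictly dominate B (column X: 4 ≤ 4)
No single strategy strictly dominates all others → no strictly dominant strategy.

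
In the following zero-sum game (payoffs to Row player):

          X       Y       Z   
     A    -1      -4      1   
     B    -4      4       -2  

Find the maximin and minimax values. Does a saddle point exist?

Maximin = -4, Minimax = -1, Saddle: False

Work:
Row minimums: [-4, -4] → maximin = -4
Column maximums: [-1, 4, 1] → minimax = -1
No saddle point (maximin ≠ minimax). Mixed strategy needed.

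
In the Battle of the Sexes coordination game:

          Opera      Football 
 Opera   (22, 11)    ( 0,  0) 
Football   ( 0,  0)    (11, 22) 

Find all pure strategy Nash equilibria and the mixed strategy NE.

Pure NE: (Opera, Opera) and (Football, Football); Mixed NE: p = 0.6667, q = 0.3333

Work:
Check pure NE:
(Opera, Opera): (22, 11) - no unilateral deviation beneficial
(Football, Football): (11, 22) - no unilateral deviation beneficial
Mixed NE: P1 plays Opera with p = 0.6667, P2 plays Opera with q = 0.3333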